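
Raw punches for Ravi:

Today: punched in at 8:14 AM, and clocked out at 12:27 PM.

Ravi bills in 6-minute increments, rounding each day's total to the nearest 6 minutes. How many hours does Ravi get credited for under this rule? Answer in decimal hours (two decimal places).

Today: 8:14 AM–12:27 PM = 4 h 13 min → rounds to 4 h 12 min

4.20 hours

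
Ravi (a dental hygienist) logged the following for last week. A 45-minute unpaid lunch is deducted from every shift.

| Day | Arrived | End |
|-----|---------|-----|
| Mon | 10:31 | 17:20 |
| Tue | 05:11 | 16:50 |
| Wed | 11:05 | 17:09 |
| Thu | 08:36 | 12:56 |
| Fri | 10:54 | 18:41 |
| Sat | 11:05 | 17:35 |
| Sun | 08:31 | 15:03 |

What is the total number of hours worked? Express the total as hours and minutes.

Mon: 10:31–17:20 = 6 h 49 min; less 45 min break → 6 h 4 min
Tue: 05:11–16:50 = 11 h 39 min; less 45 min break → 10 h 54 min
Wed: 11:05–17:09 = 6 h 4 min; less 45 min break → 5 h 19 min
Thu: 08:36–12:56 = 4 h 20 min; less 45 min break → 3 h 35 min
Fri: 10:54–18:41 = 7 h 47 min; less 45 min break → 7 h 2 min
Sat: 11:05–17:35 = 6 h 30 min; less 45 min break → 5 h 45 min
Sun: 08:31–15:03 = 6 h 32 min; less 45 min break → 5 h 47 min
Total: 6 h 4 min + 10 h 54 min + 5 h 19 min + 3 h 35 min + 7 h 2 min + 5 h 45 min + 5 h 47 min = 44 h 26 min.

44 h 26 min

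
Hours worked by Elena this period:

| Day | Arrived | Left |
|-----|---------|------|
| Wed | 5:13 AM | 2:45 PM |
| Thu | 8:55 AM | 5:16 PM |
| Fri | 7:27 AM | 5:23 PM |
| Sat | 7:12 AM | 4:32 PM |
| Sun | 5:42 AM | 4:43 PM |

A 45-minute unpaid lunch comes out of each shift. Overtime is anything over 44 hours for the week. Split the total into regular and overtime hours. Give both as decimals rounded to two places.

Regular 44.00 hours, overtime 0.42 hours

Wed: 5:13 AM–2:45 PM = 9 h 32 min; less 45 min break → 8 h 47 min
Thu: 8:55 AM–5:16 PM = 8 h 21 min; less 45 min break → 7 h 36 min
Fri: 7:27 AM–5:23 PM = 9 h 56 min; less 45 min break → 9 h 11 min
Sat: 7:12 AM–4:32 PM = 9 h 20 min; less 45 min break → 8 h 35 min
Sun: 5:42 AM–4:43 PM = 11 h 1 min; less 45 min break → 10 h 16 min
Total worked: 44 h 25 min = 44.42 h.
Threshold 44 h → overtime 0 h 25 min, regular 44 h 0 min.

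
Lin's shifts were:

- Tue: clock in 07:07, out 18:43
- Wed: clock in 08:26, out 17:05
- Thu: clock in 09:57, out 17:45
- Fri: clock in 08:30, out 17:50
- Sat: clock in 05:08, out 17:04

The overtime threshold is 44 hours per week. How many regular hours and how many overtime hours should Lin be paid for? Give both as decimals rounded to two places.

Regular 44.00 hours, overtime 5.32 hours

Tue: 07:07–18:43 = 11 h 36 min
Wed: 08:26–17:05 = 8 h 39 min
Thu: 09:57–17:45 = 7 h 48 min
Fri: 08:30–17:50 = 9 h 20 min
Sat: 05:08–17:04 = 11 h 56 min
Total worked: 49 h 19 min = 49.32 h.
Threshold 44 h → overtime 5 h 19 min, regular 44 h 0 min.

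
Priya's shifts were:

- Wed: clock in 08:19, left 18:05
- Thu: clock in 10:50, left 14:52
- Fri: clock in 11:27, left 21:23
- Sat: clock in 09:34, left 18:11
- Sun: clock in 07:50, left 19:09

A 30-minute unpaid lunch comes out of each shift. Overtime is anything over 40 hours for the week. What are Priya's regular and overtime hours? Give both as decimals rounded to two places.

Regular 40.00 hours, overtime 1.17 hours

Wed: 08:19–18:05 = 9 h 46 min; less 30 min break → 9 h 16 min
Thu: 10:50–14:52 = 4 h 2 min; less 30 min break → 3 h 32 min
Fri: 11:27–21:23 = 9 h 56 min; less 30 min break → 9 h 26 min
Sat: 09:34–18:11 = 8 h 37 min; less 30 min break → 8 h 7 min
Sun: 07:50–19:09 = 11 h 19 min; less 30 min break → 10 h 49 min
Total worked: 41 h 10 min = 41.17 h.
Threshold 40 h → overtime 1 h 10 min, regular 40 h 0 min.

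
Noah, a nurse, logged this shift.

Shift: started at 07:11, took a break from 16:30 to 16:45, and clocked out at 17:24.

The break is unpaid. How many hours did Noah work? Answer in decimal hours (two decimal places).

9.97 hours

Shift: 07:11–17:24 = 10 h 13 min; less 15 min break → 9 h 58 min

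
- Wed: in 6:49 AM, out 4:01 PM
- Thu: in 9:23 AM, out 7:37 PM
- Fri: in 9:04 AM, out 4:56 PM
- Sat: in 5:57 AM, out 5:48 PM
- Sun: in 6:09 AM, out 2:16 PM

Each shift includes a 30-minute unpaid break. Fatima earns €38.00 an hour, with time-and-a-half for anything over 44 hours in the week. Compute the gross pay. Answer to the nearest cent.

€1715.70

Wed: 6:49 AM–4:01 PM = 9 h 12 min; less 30 min break → 8 h 42 min
Thu: 9:23 AM–7:37 PM = 10 h 14 min; less 30 min break → 9 h 44 min
Fri: 9:04 AM–4:56 PM = 7 h 52 min; less 30 min break → 7 h 22 min
Sat: 5:57 AM–5:48 PM = 11 h 51 min; less 30 min break → 11 h 21 min
Sun: 6:09 AM–2:16 PM = 8 h 7 min; less 30 min break → 7 h 37 min
Total worked: 44 h 46 min = 2686 min.
Regular 44 h 0 min = 2640 min at €38.00/h; overtime 0 h 46 min = 46 min at €57.00/h.
Pay = (2640 × €38.00 + 46 × €57.00) ÷ 60 = €1715.70.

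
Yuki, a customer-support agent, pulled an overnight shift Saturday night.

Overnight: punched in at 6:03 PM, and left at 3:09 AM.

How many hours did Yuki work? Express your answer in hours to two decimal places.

9.10 hours

Overnight: 6:03 PM → midnight = 5 h 57 min; midnight → 3:09 AM = 3 h 9 min; span 9 h 6 min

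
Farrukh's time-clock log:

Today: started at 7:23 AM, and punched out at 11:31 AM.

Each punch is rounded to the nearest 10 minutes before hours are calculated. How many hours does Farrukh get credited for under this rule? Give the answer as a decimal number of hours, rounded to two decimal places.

4.17 hours

Today: in 7:23 AM→7:20 AM, out 11:31 AM→11:30 AM; 4 h 10 min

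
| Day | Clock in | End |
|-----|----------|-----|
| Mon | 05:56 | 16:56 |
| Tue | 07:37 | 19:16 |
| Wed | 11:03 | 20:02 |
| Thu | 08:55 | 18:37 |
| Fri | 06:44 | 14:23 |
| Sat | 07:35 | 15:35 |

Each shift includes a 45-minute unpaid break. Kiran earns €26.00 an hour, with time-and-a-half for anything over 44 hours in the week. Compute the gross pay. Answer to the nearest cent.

€1474.85

Mon: 05:56–16:56 = 11 h 0 min; less 45 min break → 10 h 15 min
Tue: 07:37–19:16 = 11 h 39 min; less 45 min break → 10 h 54 min
Wed: 11:03–20:02 = 8 h 59 min; less 45 min break → 8 h 14 min
Thu: 08:55–18:37 = 9 h 42 min; less 45 min break → 8 h 57 min
Fri: 06:44–14:23 = 7 h 39 min; less 45 min break → 6 h 54 min
Sat: 07:35–15:35 = 8 h 0 min; less 45 min break → 7 h 15 min
Total worked: 52 h 29 min = 3149 min.
Regular 44 h 0 min = 2640 min at €26.00/h; overtime 8 h 29 min = 509 min at €39.00/h.
Pay = (2640 × €26.00 + 509 × €39.00) ÷ 60 = €1474.85.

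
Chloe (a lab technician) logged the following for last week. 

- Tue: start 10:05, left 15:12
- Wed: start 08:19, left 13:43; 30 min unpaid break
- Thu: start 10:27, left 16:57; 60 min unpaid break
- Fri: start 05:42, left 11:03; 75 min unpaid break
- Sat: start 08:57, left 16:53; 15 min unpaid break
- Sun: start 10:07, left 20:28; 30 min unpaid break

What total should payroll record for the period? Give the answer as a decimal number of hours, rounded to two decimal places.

Tue: 10:05–15:12 = 5 h 7 min
Wed: 08:19–13:43 = 5 h 24 min; less 30 min break → 4 h 54 min
Thu: 10:27–16:57 = 6 h 30 min; less 60 min break → 5 h 30 min
Fri: 05:42–11:03 = 5 h 21 min; less 75 min break → 4 h 6 min
Sat: 08:57–16:53 = 7 h 56 min; less 15 min break → 7 h 41 min
Sun: 10:07–20:28 = 10 h 21 min; less 30 min break → 9 h 51 min
Total: 5 h 7 min + 4 h 54 min + 5 h 30 min + 4 h 6 min + 7 h 41 min + 9 h 51 min = 37 h 9 min.

37.15 hours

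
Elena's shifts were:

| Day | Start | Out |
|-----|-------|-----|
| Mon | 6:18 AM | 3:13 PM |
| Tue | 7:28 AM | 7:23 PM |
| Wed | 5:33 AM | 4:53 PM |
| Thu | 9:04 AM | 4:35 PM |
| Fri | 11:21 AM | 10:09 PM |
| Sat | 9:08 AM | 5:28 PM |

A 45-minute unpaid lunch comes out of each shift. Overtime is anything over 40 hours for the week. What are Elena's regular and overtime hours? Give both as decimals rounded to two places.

Regular 40.00 hours, overtime 14.32 hours

Mon: 6:18 AM–3:13 PM = 8 h 55 min; less 45 min break → 8 h 10 min
Tue: 7:28 AM–7:23 PM = 11 h 55 min; less 45 min break → 11 h 10 min
Wed: 5:33 AM–4:53 PM = 11 h 20 min; less 45 min break → 10 h 35 min
Thu: 9:04 AM–4:35 PM = 7 h 31 min; less 45 min break → 6 h 46 min
Fri: 11:21 AM–10:09 PM = 10 h 48 min; less 45 min break → 10 h 3 min
Sat: 9:08 AM–5:28 PM = 8 h 20 min; less 45 min break → 7 h 35 min
Total worked: 54 h 19 min = 54.32 h.
Threshold 40 h → overtime 14 h 19 min, regular 40 h 0 min.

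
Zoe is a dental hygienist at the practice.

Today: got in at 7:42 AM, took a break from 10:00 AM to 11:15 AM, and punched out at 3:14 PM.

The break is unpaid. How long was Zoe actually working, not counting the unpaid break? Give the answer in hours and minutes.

6 h 17 min

Today: 7:42 AM–3:14 PM = 7 h 32 min; less 75 min break → 6 h 17 min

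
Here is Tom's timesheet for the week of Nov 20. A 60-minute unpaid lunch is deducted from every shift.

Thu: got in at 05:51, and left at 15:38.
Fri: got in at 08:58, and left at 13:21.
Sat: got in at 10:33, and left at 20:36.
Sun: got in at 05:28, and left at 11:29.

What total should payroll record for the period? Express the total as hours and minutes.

Thu: 05:51–15:38 = 9 h 47 min; less 60 min break → 8 h 47 min
Fri: 08:58–13:21 = 4 h 23 min; less 60 min break → 3 h 23 min
Sat: 10:33–20:36 = 10 h 3 min; less 60 min break → 9 h 3 min
Sun: 05:28–11:29 = 6 h 1 min; less 60 min break → 5 h 1 min
Total: 8 h 47 min + 3 h 23 min + 9 h 3 min + 5 h 1 min = 26 h 14 min.

26 h 14 min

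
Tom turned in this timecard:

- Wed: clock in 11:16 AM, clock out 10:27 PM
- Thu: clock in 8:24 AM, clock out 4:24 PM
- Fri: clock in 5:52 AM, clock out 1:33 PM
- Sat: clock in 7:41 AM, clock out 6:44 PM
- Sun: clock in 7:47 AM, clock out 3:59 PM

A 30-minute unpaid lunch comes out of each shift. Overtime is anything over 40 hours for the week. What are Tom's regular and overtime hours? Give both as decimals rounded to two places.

Wed: 11:16 AM–10:27 PM = 11 h 11 min; less 30 min break → 10 h 41 min
Thu: 8:24 AM–4:24 PM = 8 h 0 min; less 30 min break → 7 h 30 min
Fri: 5:52 AM–1:33 PM = 7 h 41 min; less 30 min break → 7 h 11 min
Sat: 7:41 AM–6:44 PM = 11 h 3 min; less 30 min break → 10 h 33 min
Sun: 7:47 AM–3:59 PM = 8 h 12 min; less 30 min break → 7 h 42 min
Total worked: 43 h 37 min = 43.62 h.
Threshold 40 h → overtime 3 h 37 min, regular 40 h 0 min.

Regular 40.00 hours, overtime 3.62 hours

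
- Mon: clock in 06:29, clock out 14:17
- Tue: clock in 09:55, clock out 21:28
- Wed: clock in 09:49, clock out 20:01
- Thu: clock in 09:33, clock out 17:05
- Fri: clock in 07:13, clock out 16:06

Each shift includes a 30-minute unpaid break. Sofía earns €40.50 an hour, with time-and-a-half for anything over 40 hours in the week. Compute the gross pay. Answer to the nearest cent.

€1830.60

Mon: 06:29–14:17 = 7 h 48 min; less 30 min break → 7 h 18 min
Tue: 09:55–21:28 = 11 h 33 min; less 30 min break → 11 h 3 min
Wed: 09:49–20:01 = 10 h 12 min; less 30 min break → 9 h 42 min
Thu: 09:33–17:05 = 7 h 32 min; less 30 min break → 7 h 2 min
Fri: 07:13–16:06 = 8 h 53 min; less 30 min break → 8 h 23 min
Total worked: 43 h 28 min = 2608 min.
Regular 40 h 0 min = 2400 min at €40.50/h; overtime 3 h 28 min = 208 min at €60.75/h.
Pay = (2400 × €40.50 + 208 × €60.75) ÷ 60 = €1830.60.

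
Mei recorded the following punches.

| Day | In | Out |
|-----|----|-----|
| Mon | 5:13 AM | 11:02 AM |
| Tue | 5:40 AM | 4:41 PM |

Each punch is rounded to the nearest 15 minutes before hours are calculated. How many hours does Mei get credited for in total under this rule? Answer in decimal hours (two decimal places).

16.75 hours

Mon: in 5:13 AM→5:15 AM, out 11:02 AM→11:00 AM; 5 h 45 min
Tue: in 5:40 AM→5:45 AM, out 4:41 PM→4:45 PM; 11 h 0 min
Total credited: 16 h 45 min.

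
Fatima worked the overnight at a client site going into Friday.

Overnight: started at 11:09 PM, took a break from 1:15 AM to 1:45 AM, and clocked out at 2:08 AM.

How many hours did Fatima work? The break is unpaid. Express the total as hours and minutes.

2 h 29 min

Overnight: 11:09 PM → midnight = 0 h 51 min; midnight → 2:08 AM = 2 h 8 min; span 2 h 59 min; less 30 min break → 2 h 29 min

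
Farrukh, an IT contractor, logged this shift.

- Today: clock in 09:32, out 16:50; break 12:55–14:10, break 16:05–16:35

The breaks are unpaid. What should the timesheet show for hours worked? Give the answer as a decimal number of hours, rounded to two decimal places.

Today: 09:32–16:50 = 7 h 18 min; less 105 min break → 5 h 33 min

5.55 hours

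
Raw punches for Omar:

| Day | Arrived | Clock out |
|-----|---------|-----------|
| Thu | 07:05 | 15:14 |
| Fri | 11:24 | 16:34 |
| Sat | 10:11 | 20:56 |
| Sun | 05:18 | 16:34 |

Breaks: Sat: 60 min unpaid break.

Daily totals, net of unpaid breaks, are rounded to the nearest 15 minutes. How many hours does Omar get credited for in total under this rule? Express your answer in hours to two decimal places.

34.50 hours

Thu: 07:05–15:14 = 8 h 9 min → rounds to 8 h 15 min
Fri: 11:24–16:34 = 5 h 10 min → rounds to 5 h 15 min
Sat: 10:11–20:56 = 10 h 45 min − 60 min = 9 h 45 min → rounds to 9 h 45 min
Sun: 05:18–16:34 = 11 h 16 min → rounds to 11 h 15 min
Total credited: 34 h 30 min.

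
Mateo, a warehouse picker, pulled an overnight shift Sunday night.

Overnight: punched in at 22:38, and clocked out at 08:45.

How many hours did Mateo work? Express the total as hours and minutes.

Overnight: 22:38 → midnight = 1 h 22 min; midnight → 08:45 = 8 h 45 min; span 10 h 7 min

10 h 7 min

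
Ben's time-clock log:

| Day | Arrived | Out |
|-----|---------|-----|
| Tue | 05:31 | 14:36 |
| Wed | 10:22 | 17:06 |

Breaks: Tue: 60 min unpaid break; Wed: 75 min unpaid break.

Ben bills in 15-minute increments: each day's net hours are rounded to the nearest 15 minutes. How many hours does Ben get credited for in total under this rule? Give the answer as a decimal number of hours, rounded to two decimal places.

13.50 hours

Tue: 05:31–14:36 = 9 h 5 min − 60 min = 8 h 5 min → rounds to 8 h 0 min
Wed: 10:22–17:06 = 6 h 44 min − 75 min = 5 h 29 min → rounds to 5 h 30 min
Total credited: 13 h 30 min.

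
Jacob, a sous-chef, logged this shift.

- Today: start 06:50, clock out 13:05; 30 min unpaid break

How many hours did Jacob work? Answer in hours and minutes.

5 h 45 min

Today: 06:50–13:05 = 6 h 15 min; less 30 min break → 5 h 45 min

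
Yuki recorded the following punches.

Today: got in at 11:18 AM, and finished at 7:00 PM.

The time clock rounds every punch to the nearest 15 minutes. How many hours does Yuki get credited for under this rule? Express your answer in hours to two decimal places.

Today: in 11:18 AM→11:15 AM, out 7:00 PM→7:00 PM; 7 h 45 min

7.75 hours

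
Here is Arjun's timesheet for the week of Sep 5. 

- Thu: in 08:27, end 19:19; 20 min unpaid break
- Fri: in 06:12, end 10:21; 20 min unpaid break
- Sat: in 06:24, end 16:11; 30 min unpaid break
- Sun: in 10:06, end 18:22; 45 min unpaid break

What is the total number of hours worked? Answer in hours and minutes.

Thu: 08:27–19:19 = 10 h 52 min; less 20 min break → 10 h 32 min
Fri: 06:12–10:21 = 4 h 9 min; less 20 min break → 3 h 49 min
Sat: 06:24–16:11 = 9 h 47 min; less 30 min break → 9 h 17 min
Sun: 10:06–18:22 = 8 h 16 min; less 45 min break → 7 h 31 min
Total: 10 h 32 min + 3 h 49 min + 9 h 17 min + 7 h 31 min = 31 h 9 min.

31 h 9 min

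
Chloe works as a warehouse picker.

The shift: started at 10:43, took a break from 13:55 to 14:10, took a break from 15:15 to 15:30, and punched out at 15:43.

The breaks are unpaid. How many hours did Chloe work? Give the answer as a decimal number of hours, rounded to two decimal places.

4.50 hours

The shift: 10:43–15:43 = 5 h 0 min; less 30 min break → 4 h 30 min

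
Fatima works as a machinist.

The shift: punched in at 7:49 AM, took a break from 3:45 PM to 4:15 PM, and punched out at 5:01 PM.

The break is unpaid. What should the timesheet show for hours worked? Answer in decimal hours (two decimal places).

The shift: 7:49 AM–5:01 PM = 9 h 12 min; less 30 min break → 8 h 42 min

8.70 hours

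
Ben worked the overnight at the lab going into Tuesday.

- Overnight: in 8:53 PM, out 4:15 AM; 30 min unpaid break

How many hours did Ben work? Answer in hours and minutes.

6 h 52 min

Overnight: 8:53 PM → midnight = 3 h 7 min; midnight → 4:15 AM = 4 h 15 min; span 7 h 22 min; less 30 min break → 6 h 52 min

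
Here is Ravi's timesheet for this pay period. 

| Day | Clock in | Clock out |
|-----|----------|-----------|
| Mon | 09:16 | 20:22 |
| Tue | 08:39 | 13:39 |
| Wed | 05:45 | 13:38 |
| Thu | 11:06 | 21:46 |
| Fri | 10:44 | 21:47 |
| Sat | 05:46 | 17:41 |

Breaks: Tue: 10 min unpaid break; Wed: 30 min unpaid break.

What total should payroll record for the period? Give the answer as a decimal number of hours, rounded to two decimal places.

Mon: 09:16–20:22 = 11 h 6 min
Tue: 08:39–13:39 = 5 h 0 min; less 10 min break → 4 h 50 min
Wed: 05:45–13:38 = 7 h 53 min; less 30 min break → 7 h 23 min
Thu: 11:06–21:46 = 10 h 40 min
Fri: 10:44–21:47 = 11 h 3 min
Sat: 05:46–17:41 = 11 h 55 min
Total: 11 h 6 min + 4 h 50 min + 7 h 23 min + 10 h 40 min + 11 h 3 min + 11 h 55 min = 56 h 57 min.

56.95 hours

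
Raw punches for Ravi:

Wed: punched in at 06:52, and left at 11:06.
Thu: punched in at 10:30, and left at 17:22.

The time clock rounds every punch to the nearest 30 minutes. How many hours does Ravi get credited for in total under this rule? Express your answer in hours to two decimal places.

11.00 hours

Wed: in 06:52→07:00, out 11:06→11:00; 4 h 0 min
Thu: in 10:30→10:30, out 17:22→17:30; 7 h 0 min
Total credited: 11 h 0 min.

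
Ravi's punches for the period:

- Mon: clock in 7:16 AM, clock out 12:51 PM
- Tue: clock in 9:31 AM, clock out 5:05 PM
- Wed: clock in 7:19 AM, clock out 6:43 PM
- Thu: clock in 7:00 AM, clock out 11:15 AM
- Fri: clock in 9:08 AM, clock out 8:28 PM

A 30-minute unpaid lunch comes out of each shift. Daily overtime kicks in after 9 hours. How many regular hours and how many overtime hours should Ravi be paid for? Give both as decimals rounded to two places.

Regular 33.90 hours, overtime 3.73 hours

Mon: 7:16 AM–12:51 PM = 5 h 35 min; less 30 min break → 5 h 5 min
Tue: 9:31 AM–5:05 PM = 7 h 34 min; less 30 min break → 7 h 4 min
Wed: 7:19 AM–6:43 PM = 11 h 24 min; less 30 min break → 10 h 54 min
Thu: 7:00 AM–11:15 AM = 4 h 15 min; less 30 min break → 3 h 45 min
Fri: 9:08 AM–8:28 PM = 11 h 20 min; less 30 min break → 10 h 50 min
Mon reg 5 h 5 min / OT 0 h 0 min; Tue reg 7 h 4 min / OT 0 h 0 min; Wed reg 9 h 0 min / OT 1 h 54 min; Thu reg 3 h 45 min / OT 0 h 0 min; Fri reg 9 h 0 min / OT 1 h 50 min.
Totals: regular 33 h 54 min, overtime 3 h 44 min.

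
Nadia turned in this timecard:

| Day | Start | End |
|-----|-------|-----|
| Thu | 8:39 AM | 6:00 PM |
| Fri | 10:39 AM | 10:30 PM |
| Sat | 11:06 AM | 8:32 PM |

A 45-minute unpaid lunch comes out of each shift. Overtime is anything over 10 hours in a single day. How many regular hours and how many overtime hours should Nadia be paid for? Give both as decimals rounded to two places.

Regular 27.28 hours, overtime 1.10 hours

Thu: 8:39 AM–6:00 PM = 9 h 21 min; less 45 min break → 8 h 36 min
Fri: 10:39 AM–10:30 PM = 11 h 51 min; less 45 min break → 11 h 6 min
Sat: 11:06 AM–8:32 PM = 9 h 26 min; less 45 min break → 8 h 41 min
Thu reg 8 h 36 min / OT 0 h 0 min; Fri reg 10 h 0 min / OT 1 h 6 min; Sat reg 8 h 41 min / OT 0 h 0 min.
Totals: regular 27 h 17 min, overtime 1 h 6 min.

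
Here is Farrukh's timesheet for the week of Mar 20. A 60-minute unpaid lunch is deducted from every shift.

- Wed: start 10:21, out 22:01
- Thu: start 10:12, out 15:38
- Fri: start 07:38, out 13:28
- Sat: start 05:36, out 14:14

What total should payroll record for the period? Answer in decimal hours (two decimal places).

Wed: 10:21–22:01 = 11 h 40 min; less 60 min break → 10 h 40 min
Thu: 10:12–15:38 = 5 h 26 min; less 60 min break → 4 h 26 min
Fri: 07:38–13:28 = 5 h 50 min; less 60 min break → 4 h 50 min
Sat: 05:36–14:14 = 8 h 38 min; less 60 min break → 7 h 38 min
Total: 10 h 40 min + 4 h 26 min + 4 h 50 min + 7 h 38 min = 27 h 34 min.

27.57 hours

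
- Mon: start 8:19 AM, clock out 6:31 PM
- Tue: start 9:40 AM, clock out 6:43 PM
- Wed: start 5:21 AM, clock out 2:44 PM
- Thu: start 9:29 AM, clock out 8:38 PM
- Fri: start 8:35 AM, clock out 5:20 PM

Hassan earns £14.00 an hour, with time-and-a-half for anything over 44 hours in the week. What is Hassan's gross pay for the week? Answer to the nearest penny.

Mon: 8:19 AM–6:31 PM = 10 h 12 min
Tue: 9:40 AM–6:43 PM = 9 h 3 min
Wed: 5:21 AM–2:44 PM = 9 h 23 min
Thu: 9:29 AM–8:38 PM = 11 h 9 min
Fri: 8:35 AM–5:20 PM = 8 h 45 min
Total worked: 48 h 32 min = 2912 min.
Regular 44 h 0 min = 2640 min at £14.00/h; overtime 4 h 32 min = 272 min at £21.00/h.
Pay = (2640 × £14.00 + 272 × £21.00) ÷ 60 = £711.20.

£711.20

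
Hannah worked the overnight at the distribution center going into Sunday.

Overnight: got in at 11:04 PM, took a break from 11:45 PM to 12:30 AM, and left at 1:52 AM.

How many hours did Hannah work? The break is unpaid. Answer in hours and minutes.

Overnight: 11:04 PM → midnight = 0 h 56 min; midnight → 1:52 AM = 1 h 52 min; span 2 h 48 min; less 45 min break → 2 h 3 min

2 h 3 min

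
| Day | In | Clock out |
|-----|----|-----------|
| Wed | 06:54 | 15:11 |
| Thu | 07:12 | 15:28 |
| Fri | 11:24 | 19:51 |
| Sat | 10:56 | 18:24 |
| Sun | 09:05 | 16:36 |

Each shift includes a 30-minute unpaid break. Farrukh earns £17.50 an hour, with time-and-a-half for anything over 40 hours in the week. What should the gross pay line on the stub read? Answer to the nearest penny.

£655.96

Wed: 06:54–15:11 = 8 h 17 min; less 30 min break → 7 h 47 min
Thu: 07:12–15:28 = 8 h 16 min; less 30 min break → 7 h 46 min
Fri: 11:24–19:51 = 8 h 27 min; less 30 min break → 7 h 57 min
Sat: 10:56–18:24 = 7 h 28 min; less 30 min break → 6 h 58 min
Sun: 09:05–16:36 = 7 h 31 min; less 30 min break → 7 h 1 min
Total worked: 37 h 29 min = 2249 min.
Regular 37 h 29 min = 2249 min at £17.50/h; overtime 0 h 0 min = 0 min at £26.25/h.
Pay = (2249 × £17.50 + 0 × £26.25) ÷ 60 = £655.96.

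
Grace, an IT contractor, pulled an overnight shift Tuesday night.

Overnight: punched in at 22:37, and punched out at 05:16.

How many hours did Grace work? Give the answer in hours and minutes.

Overnight: 22:37 → midnight = 1 h 23 min; midnight → 05:16 = 5 h 16 min; span 6 h 39 min

6 h 39 min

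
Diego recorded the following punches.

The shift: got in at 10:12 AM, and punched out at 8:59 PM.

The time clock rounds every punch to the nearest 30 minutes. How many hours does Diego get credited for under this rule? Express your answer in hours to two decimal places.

The shift: in 10:12 AM→10:00 AM, out 8:59 PM→9:00 PM; 11 h 0 min

11.00 hours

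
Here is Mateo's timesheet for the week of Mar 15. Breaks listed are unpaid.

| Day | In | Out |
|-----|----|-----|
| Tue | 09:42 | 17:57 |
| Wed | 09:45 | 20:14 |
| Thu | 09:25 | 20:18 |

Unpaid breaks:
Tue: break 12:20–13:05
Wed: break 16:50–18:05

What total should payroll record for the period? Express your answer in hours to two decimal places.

Tue: 09:42–17:57 = 8 h 15 min; less 45 min break → 7 h 30 min
Wed: 09:45–20:14 = 10 h 29 min; less 75 min break → 9 h 14 min
Thu: 09:25–20:18 = 10 h 53 min
Total: 7 h 30 min + 9 h 14 min + 10 h 53 min = 27 h 37 min.

27.62 hours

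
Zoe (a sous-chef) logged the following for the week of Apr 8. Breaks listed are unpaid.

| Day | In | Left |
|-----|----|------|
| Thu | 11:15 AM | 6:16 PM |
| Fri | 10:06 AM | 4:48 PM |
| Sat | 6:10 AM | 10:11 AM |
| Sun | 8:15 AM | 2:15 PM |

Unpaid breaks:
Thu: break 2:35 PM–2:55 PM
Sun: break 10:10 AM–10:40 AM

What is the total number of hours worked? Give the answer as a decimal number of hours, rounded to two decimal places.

Thu: 11:15 AM–6:16 PM = 7 h 1 min; less 20 min break → 6 h 41 min
Fri: 10:06 AM–4:48 PM = 6 h 42 min
Sat: 6:10 AM–10:11 AM = 4 h 1 min
Sun: 8:15 AM–2:15 PM = 6 h 0 min; less 30 min break → 5 h 30 min
Total: 6 h 41 min + 6 h 42 min + 4 h 1 min + 5 h 30 min = 22 h 54 min.

22.90 hours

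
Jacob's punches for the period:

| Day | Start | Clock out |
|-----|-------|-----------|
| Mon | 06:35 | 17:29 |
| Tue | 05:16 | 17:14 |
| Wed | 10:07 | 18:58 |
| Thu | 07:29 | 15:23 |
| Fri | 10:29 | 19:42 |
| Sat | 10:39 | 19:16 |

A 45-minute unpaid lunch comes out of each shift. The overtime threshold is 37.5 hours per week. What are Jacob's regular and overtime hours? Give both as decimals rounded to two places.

Regular 37.50 hours, overtime 15.45 hours

Mon: 06:35–17:29 = 10 h 54 min; less 45 min break → 10 h 9 min
Tue: 05:16–17:14 = 11 h 58 min; less 45 min break → 11 h 13 min
Wed: 10:07–18:58 = 8 h 51 min; less 45 min break → 8 h 6 min
Thu: 07:29–15:23 = 7 h 54 min; less 45 min break → 7 h 9 min
Fri: 10:29–19:42 = 9 h 13 min; less 45 min break → 8 h 28 min
Sat: 10:39–19:16 = 8 h 37 min; less 45 min break → 7 h 52 min
Total worked: 52 h 57 min = 52.95 h.
Threshold 37.5 h → overtime 15 h 27 min, regular 37 h 30 min.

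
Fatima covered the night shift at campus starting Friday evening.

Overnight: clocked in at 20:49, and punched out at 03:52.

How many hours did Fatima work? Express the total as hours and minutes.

7 h 3 min

Overnight: 20:49 → midnight = 3 h 11 min; midnight → 03:52 = 3 h 52 min; span 7 h 3 min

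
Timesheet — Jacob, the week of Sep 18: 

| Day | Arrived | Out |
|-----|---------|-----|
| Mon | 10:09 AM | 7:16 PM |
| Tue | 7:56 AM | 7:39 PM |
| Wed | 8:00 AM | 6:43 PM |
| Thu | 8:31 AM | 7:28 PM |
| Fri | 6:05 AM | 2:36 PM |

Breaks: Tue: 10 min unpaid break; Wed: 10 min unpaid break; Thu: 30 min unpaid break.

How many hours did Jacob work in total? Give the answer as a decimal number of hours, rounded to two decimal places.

Mon: 10:09 AM–7:16 PM = 9 h 7 min
Tue: 7:56 AM–7:39 PM = 11 h 43 min; less 10 min break → 11 h 33 min
Wed: 8:00 AM–6:43 PM = 10 h 43 min; less 10 min break → 10 h 33 min
Thu: 8:31 AM–7:28 PM = 10 h 57 min; less 30 min break → 10 h 27 min
Fri: 6:05 AM–2:36 PM = 8 h 31 min
Total: 9 h 7 min + 11 h 33 min + 10 h 33 min + 10 h 27 min + 8 h 31 min = 50 h 11 min.

50.18 hours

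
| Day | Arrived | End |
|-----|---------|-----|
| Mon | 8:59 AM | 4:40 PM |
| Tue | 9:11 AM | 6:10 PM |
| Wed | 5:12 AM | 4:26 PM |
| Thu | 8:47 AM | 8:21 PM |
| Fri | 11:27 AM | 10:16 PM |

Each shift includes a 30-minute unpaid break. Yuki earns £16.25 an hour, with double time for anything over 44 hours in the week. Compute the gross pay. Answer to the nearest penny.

£837.96

Mon: 8:59 AM–4:40 PM = 7 h 41 min; less 30 min break → 7 h 11 min
Tue: 9:11 AM–6:10 PM = 8 h 59 min; less 30 min break → 8 h 29 min
Wed: 5:12 AM–4:26 PM = 11 h 14 min; less 30 min break → 10 h 44 min
Thu: 8:47 AM–8:21 PM = 11 h 34 min; less 30 min break → 11 h 4 min
Fri: 11:27 AM–10:16 PM = 10 h 49 min; less 30 min break → 10 h 19 min
Total worked: 47 h 47 min = 2867 min.
Regular 44 h 0 min = 2640 min at £16.25/h; overtime 3 h 47 min = 227 min at £32.50/h.
Pay = (2640 × £16.25 + 227 × £32.50) ÷ 60 = £837.96.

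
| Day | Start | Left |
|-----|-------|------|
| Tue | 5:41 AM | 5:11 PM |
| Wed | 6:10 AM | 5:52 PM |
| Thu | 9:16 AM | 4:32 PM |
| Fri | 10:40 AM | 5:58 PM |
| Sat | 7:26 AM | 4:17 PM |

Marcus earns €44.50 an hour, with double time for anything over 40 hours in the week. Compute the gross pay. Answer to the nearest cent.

€2368.88

Tue: 5:41 AM–5:11 PM = 11 h 30 min
Wed: 6:10 AM–5:52 PM = 11 h 42 min
Thu: 9:16 AM–4:32 PM = 7 h 16 min
Fri: 10:40 AM–5:58 PM = 7 h 18 min
Sat: 7:26 AM–4:17 PM = 8 h 51 min
Total worked: 46 h 37 min = 2797 min.
Regular 40 h 0 min = 2400 min at €44.50/h; overtime 6 h 37 min = 397 min at €89.00/h.
Pay = (2400 × €44.50 + 397 × €89.00) ÷ 60 = €2368.88.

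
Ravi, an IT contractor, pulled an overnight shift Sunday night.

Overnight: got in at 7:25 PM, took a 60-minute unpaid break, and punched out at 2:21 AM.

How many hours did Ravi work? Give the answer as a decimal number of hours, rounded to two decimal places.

5.93 hours

Overnight: 7:25 PM → midnight = 4 h 35 min; midnight → 2:21 AM = 2 h 21 min; span 6 h 56 min; less 60 min break → 5 h 56 min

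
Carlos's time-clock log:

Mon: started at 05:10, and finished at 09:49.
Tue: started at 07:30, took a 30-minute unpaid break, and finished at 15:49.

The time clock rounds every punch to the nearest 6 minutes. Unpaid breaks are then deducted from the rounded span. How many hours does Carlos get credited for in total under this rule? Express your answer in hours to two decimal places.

Mon: in 05:10→05:12, out 09:49→09:48; 4 h 36 min
Tue: in 07:30→07:30, out 15:49→15:48; 8 h 18 min − 30 min = 7 h 48 min
Total credited: 12 h 24 min.

12.40 hours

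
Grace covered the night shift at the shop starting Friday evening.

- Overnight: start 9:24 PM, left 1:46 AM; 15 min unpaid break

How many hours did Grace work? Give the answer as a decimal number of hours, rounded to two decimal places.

4.12 hours

Overnight: 9:24 PM → midnight = 2 h 36 min; midnight → 1:46 AM = 1 h 46 min; span 4 h 22 min; less 15 min break → 4 h 7 min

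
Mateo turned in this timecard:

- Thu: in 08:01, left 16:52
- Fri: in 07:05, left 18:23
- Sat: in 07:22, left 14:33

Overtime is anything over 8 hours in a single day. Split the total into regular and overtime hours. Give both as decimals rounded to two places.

Thu: 08:01–16:52 = 8 h 51 min
Fri: 07:05–18:23 = 11 h 18 min
Sat: 07:22–14:33 = 7 h 11 min
Thu reg 8 h 0 min / OT 0 h 51 min; Fri reg 8 h 0 min / OT 3 h 18 min; Sat reg 7 h 11 min / OT 0 h 0 min.
Totals: regular 23 h 11 min, overtime 4 h 9 min.

Regular 23.18 hours, overtime 4.15 hours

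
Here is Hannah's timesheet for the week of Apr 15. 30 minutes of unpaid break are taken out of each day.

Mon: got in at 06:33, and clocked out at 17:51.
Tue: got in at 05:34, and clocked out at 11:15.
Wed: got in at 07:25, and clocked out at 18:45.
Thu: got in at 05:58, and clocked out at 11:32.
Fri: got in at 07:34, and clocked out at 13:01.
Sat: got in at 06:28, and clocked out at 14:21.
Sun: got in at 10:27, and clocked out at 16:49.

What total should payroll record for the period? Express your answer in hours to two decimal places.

50.08 hours

Mon: 06:33–17:51 = 11 h 18 min; less 30 min break → 10 h 48 min
Tue: 05:34–11:15 = 5 h 41 min; less 30 min break → 5 h 11 min
Wed: 07:25–18:45 = 11 h 20 min; less 30 min break → 10 h 50 min
Thu: 05:58–11:32 = 5 h 34 min; less 30 min break → 5 h 4 min
Fri: 07:34–13:01 = 5 h 27 min; less 30 min break → 4 h 57 min
Sat: 06:28–14:21 = 7 h 53 min; less 30 min break → 7 h 23 min
Sun: 10:27–16:49 = 6 h 22 min; less 30 min break → 5 h 52 min
Total: 10 h 48 min + 5 h 11 min + 10 h 50 min + 5 h 4 min + 4 h 57 min + 7 h 23 min + 5 h 52 min = 50 h 5 min.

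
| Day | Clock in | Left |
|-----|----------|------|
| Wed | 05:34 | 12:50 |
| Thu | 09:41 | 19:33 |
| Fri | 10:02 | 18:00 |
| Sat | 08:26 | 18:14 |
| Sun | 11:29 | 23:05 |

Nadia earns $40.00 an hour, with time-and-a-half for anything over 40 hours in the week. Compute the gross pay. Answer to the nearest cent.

Wed: 05:34–12:50 = 7 h 16 min
Thu: 09:41–19:33 = 9 h 52 min
Fri: 10:02–18:00 = 7 h 58 min
Sat: 08:26–18:14 = 9 h 48 min
Sun: 11:29–23:05 = 11 h 36 min
Total worked: 46 h 30 min = 2790 min.
Regular 40 h 0 min = 2400 min at $40.00/h; overtime 6 h 30 min = 390 min at $60.00/h.
Pay = (2400 × $40.00 + 390 × $60.00) ÷ 60 = $1990.00.

$1990.00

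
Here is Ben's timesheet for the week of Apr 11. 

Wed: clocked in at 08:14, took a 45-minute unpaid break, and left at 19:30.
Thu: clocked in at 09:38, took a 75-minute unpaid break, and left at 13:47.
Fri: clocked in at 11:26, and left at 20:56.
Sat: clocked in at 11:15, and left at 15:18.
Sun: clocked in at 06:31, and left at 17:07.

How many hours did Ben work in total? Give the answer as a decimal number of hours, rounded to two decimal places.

37.57 hours

Wed: 08:14–19:30 = 11 h 16 min; less 45 min break → 10 h 31 min
Thu: 09:38–13:47 = 4 h 9 min; less 75 min break → 2 h 54 min
Fri: 11:26–20:56 = 9 h 30 min
Sat: 11:15–15:18 = 4 h 3 min
Sun: 06:31–17:07 = 10 h 36 min
Total: 10 h 31 min + 2 h 54 min + 9 h 30 min + 4 h 3 min + 10 h 36 min = 37 h 34 min.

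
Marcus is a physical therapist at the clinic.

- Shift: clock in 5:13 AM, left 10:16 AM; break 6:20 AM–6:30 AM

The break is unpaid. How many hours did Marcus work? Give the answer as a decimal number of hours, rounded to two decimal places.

4.88 hours

Shift: 5:13 AM–10:16 AM = 5 h 3 min; less 10 min break → 4 h 53 min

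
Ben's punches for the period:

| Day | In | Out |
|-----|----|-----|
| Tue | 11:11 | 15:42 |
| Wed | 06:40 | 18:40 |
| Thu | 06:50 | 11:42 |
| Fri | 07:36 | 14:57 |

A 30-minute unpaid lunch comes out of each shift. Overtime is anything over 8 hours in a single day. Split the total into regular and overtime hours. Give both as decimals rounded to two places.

Tue: 11:11–15:42 = 4 h 31 min; less 30 min break → 4 h 1 min
Wed: 06:40–18:40 = 12 h 0 min; less 30 min break → 11 h 30 min
Thu: 06:50–11:42 = 4 h 52 min; less 30 min break → 4 h 22 min
Fri: 07:36–14:57 = 7 h 21 min; less 30 min break → 6 h 51 min
Tue reg 4 h 1 min / OT 0 h 0 min; Wed reg 8 h 0 min / OT 3 h 30 min; Thu reg 4 h 22 min / OT 0 h 0 min; Fri reg 6 h 51 min / OT 0 h 0 min.
Totals: regular 23 h 14 min, overtime 3 h 30 min.

Regular 23.23 hours, overtime 3.50 hours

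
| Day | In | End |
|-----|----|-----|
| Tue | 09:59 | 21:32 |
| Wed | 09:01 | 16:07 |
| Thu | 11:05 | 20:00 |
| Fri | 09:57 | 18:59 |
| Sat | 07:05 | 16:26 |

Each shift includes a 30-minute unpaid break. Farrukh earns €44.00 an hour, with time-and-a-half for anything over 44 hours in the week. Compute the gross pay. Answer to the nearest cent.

Tue: 09:59–21:32 = 11 h 33 min; less 30 min break → 11 h 3 min
Wed: 09:01–16:07 = 7 h 6 min; less 30 min break → 6 h 36 min
Thu: 11:05–20:00 = 8 h 55 min; less 30 min break → 8 h 25 min
Fri: 09:57–18:59 = 9 h 2 min; less 30 min break → 8 h 32 min
Sat: 07:05–16:26 = 9 h 21 min; less 30 min break → 8 h 51 min
Total worked: 43 h 27 min = 2607 min.
Regular 43 h 27 min = 2607 min at €44.00/h; overtime 0 h 0 min = 0 min at €66.00/h.
Pay = (2607 × €44.00 + 0 × €66.00) ÷ 60 = €1911.80.

€1911.80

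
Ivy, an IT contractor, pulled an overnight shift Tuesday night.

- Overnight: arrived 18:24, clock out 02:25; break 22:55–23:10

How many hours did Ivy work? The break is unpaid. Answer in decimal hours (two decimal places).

7.77 hours

Overnight: 18:24 → midnight = 5 h 36 min; midnight → 02:25 = 2 h 25 min; span 8 h 1 min; less 15 min break → 7 h 46 min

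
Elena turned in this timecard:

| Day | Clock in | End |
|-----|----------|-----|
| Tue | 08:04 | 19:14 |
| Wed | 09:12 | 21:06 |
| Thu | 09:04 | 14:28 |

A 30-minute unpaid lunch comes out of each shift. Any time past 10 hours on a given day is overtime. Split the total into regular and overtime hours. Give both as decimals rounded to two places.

Tue: 08:04–19:14 = 11 h 10 min; less 30 min break → 10 h 40 min
Wed: 09:12–21:06 = 11 h 54 min; less 30 min break → 11 h 24 min
Thu: 09:04–14:28 = 5 h 24 min; less 30 min break → 4 h 54 min
Tue reg 10 h 0 min / OT 0 h 40 min; Wed reg 10 h 0 min / OT 1 h 24 min; Thu reg 4 h 54 min / OT 0 h 0 min.
Totals: regular 24 h 54 min, overtime 2 h 4 min.

Regular 24.90 hours, overtime 2.07 hours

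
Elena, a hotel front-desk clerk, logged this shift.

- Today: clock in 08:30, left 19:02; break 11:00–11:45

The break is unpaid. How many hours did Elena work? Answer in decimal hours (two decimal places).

Today: 08:30–19:02 = 10 h 32 min; less 45 min break → 9 h 47 min

9.78 hours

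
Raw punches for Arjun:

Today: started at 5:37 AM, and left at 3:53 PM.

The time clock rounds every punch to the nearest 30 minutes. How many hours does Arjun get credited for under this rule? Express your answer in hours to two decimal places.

10.50 hours

Today: in 5:37 AM→5:30 AM, out 3:53 PM→4:00 PM; 10 h 30 min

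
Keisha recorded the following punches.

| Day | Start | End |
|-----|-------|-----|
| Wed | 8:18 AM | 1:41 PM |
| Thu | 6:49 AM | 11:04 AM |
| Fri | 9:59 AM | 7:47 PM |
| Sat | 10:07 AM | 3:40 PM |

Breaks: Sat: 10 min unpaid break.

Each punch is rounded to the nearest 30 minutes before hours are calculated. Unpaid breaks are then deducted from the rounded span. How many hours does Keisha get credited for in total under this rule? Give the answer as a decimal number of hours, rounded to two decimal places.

Wed: in 8:18 AM→8:30 AM, out 1:41 PM→1:30 PM; 5 h 0 min
Thu: in 6:49 AM→7:00 AM, out 11:04 AM→11:00 AM; 4 h 0 min
Fri: in 9:59 AM→10:00 AM, out 7:47 PM→8:00 PM; 10 h 0 min
Sat: in 10:07 AM→10:00 AM, out 3:40 PM→3:30 PM; 5 h 30 min − 10 min = 5 h 20 min
Total credited: 24 h 20 min.

24.33 hours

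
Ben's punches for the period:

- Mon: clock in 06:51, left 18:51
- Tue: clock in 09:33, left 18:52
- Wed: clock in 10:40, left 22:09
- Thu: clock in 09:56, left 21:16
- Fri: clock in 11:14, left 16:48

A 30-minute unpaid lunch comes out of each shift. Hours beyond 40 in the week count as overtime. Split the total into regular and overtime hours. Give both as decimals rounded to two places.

Mon: 06:51–18:51 = 12 h 0 min; less 30 min break → 11 h 30 min
Tue: 09:33–18:52 = 9 h 19 min; less 30 min break → 8 h 49 min
Wed: 10:40–22:09 = 11 h 29 min; less 30 min break → 10 h 59 min
Thu: 09:56–21:16 = 11 h 20 min; less 30 min break → 10 h 50 min
Fri: 11:14–16:48 = 5 h 34 min; less 30 min break → 5 h 4 min
Total worked: 47 h 12 min = 47.20 h.
Threshold 40 h → overtime 7 h 12 min, regular 40 h 0 min.

Regular 40.00 hours, overtime 7.20 hours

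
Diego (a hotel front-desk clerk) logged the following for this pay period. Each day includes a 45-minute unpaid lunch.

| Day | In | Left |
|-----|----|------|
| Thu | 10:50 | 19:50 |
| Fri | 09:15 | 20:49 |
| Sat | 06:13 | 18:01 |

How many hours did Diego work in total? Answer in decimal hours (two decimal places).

Thu: 10:50–19:50 = 9 h 0 min; less 45 min break → 8 h 15 min
Fri: 09:15–20:49 = 11 h 34 min; less 45 min break → 10 h 49 min
Sat: 06:13–18:01 = 11 h 48 min; less 45 min break → 11 h 3 min
Total: 8 h 15 min + 10 h 49 min + 11 h 3 min = 30 h 7 min.

30.12 hours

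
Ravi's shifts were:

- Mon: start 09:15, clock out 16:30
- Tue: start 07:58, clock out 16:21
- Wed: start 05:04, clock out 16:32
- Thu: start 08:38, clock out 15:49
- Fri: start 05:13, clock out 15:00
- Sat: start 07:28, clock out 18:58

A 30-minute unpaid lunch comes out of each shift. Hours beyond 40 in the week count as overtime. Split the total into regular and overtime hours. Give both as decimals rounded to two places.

Mon: 09:15–16:30 = 7 h 15 min; less 30 min break → 6 h 45 min
Tue: 07:58–16:21 = 8 h 23 min; less 30 min break → 7 h 53 min
Wed: 05:04–16:32 = 11 h 28 min; less 30 min break → 10 h 58 min
Thu: 08:38–15:49 = 7 h 11 min; less 30 min break → 6 h 41 min
Fri: 05:13–15:00 = 9 h 47 min; less 30 min break → 9 h 17 min
Sat: 07:28–18:58 = 11 h 30 min; less 30 min break → 11 h 0 min
Total worked: 52 h 34 min = 52.57 h.
Threshold 40 h → overtime 12 h 34 min, regular 40 h 0 min.

Regular 40.00 hours, overtime 12.57 hours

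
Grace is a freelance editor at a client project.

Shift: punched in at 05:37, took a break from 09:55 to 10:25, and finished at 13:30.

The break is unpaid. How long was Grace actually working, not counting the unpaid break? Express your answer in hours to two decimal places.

7.38 hours

Shift: 05:37–13:30 = 7 h 53 min; less 30 min break → 7 h 23 min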